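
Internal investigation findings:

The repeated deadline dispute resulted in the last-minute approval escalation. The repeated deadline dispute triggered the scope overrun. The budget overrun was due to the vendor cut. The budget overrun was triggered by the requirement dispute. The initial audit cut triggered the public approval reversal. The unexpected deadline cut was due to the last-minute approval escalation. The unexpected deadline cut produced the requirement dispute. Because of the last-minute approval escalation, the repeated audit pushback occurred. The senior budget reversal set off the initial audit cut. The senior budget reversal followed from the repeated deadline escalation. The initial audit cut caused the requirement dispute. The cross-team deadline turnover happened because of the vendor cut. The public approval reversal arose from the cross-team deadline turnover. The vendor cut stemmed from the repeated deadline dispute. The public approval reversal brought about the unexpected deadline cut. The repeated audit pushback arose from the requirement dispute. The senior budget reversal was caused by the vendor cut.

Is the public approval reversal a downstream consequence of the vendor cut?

There is a causal chain: the vendor cut → the cross-team deadline turnover → the public approval reversal.

Yes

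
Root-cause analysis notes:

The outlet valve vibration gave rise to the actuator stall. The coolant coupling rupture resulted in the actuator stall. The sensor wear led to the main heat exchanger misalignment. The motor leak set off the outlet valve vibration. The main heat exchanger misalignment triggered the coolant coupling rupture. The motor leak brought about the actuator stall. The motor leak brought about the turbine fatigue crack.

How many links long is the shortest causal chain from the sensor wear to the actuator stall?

3

Shortest chain: the sensor wear → the main heat exchanger misalignment → the coolant coupling rupture → the actuator stall.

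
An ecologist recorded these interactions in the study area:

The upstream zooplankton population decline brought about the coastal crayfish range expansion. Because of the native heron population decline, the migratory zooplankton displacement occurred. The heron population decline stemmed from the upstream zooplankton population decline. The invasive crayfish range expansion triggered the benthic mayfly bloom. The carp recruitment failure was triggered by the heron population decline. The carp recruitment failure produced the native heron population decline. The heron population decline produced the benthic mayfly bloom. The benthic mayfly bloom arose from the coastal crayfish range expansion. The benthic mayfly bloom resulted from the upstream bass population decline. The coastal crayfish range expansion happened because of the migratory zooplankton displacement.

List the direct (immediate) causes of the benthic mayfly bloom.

the coastal crayfish range expansion, the heron population decline, the invasive crayfish range expansion, the upstream bass population decline

Upstream contributors include the upstream zooplankton population decline, the carp recruitment failure, the native heron population decline, the migratory zooplankton displacement, but only the coastal crayfish range expansion, the heron population decline, the invasive crayfish range expansion, the upstream bass population decline feed directly into the benthic mayfly bloom.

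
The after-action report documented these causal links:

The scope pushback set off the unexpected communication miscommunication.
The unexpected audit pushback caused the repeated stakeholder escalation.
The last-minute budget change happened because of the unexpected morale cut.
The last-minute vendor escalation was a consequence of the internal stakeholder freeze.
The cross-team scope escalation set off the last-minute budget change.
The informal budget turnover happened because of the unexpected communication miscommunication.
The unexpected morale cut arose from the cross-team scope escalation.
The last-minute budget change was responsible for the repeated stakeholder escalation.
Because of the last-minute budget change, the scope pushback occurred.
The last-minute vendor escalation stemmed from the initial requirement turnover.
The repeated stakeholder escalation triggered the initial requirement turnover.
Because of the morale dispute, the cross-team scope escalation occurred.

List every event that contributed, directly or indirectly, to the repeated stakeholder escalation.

Immediate causes of the repeated stakeholder escalation: the last-minute budget change, the unexpected audit pushback.
Further upstream: the morale dispute, the cross-team scope escalation, the unexpected morale cut.

the cross-team scope escalation, the last-minute budget change, the morale dispute, the unexpected audit pushback, the unexpected morale cut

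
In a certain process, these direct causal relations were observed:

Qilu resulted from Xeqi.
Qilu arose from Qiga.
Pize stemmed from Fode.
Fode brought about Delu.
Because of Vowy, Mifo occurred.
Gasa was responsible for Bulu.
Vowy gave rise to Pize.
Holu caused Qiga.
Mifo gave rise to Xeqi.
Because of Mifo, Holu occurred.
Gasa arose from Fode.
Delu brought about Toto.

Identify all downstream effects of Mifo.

Holu, Qiga, Qilu, Xeqi

Direct effects: Holu, Xeqi.
2 steps out: Qiga, Qilu.
Not reachable from it: Fode, Gasa, Delu, Toto, Vowy, Pize, Bulu.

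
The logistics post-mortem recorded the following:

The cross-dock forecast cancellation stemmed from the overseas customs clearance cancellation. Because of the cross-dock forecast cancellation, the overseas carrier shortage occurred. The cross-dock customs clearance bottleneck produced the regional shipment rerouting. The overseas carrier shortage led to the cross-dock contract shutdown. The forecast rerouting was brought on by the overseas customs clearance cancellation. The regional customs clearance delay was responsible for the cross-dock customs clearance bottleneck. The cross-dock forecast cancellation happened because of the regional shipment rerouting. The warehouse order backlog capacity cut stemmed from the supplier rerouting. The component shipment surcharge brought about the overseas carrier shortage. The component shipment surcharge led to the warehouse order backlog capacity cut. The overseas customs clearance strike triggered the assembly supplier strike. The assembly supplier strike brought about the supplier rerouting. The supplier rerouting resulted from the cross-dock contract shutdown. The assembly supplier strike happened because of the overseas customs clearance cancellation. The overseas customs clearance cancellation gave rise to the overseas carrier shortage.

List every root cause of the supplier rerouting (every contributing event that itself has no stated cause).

the component shipment surcharge, the overseas customs clearance cancellation, the overseas customs clearance strike, the regional customs clearance delay

Tracing upstream from the supplier rerouting: the supplier rerouting ← the cross-dock contract shutdown ← the overseas carrier shortage ← the component shipment surcharge.
A separate upstream branch: the supplier rerouting ← the cross-dock contract shutdown ← the overseas carrier shortage ← the cross-dock forecast cancellation ← the regional shipment rerouting ← the cross-dock customs clearance bottleneck ← the regional customs clearance delay.
A separate upstream branch: the supplier rerouting ← the assembly supplier strike ← the overseas customs clearance cancellation.
A separate upstream branch: the supplier rerouting ← the assembly supplier strike ← the overseas customs clearance strike.
Each of those chain origins has no stated cause.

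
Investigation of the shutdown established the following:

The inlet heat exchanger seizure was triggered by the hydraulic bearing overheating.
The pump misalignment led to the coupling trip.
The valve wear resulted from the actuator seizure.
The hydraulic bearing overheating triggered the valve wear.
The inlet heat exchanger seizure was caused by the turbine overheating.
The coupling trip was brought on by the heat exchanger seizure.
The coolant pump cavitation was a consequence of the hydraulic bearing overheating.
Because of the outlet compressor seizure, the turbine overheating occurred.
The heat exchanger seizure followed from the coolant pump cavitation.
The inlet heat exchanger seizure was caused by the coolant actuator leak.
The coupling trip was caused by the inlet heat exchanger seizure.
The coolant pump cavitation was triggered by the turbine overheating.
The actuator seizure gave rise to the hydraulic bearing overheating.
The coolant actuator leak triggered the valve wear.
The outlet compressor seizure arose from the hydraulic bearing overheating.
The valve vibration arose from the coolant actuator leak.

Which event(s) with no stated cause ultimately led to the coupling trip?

the actuator seizure, the coolant actuator leak, the pump misalignment

Tracing upstream from the coupling trip: the coupling trip ← the inlet heat exchanger seizure ← the coolant actuator leak.
A separate upstream branch: the coupling trip ← the inlet heat exchanger seizure ← the hydraulic bearing overheating ← the actuator seizure.
A separate upstream branch: the coupling trip ← the pump misalignment.
Each of those chain origins has no stated cause.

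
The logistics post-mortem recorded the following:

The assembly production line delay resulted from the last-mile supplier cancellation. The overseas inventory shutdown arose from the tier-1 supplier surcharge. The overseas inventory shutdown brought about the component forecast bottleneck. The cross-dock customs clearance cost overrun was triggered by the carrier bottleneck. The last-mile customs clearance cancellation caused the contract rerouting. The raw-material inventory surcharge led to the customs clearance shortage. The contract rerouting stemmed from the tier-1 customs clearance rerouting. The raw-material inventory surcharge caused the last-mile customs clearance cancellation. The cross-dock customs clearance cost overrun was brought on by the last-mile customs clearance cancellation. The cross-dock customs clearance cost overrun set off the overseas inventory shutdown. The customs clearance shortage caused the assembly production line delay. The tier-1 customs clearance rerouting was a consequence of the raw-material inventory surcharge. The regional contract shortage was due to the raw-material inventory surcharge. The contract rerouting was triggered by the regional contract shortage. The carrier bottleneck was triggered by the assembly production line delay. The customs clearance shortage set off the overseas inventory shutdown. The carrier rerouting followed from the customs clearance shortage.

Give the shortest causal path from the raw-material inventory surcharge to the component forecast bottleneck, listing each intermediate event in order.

the raw-material inventory surcharge → the customs clearance shortage
the customs clearance shortage → the overseas inventory shutdown
the overseas inventory shutdown → the component forecast bottleneck
Length: 3 steps.

the raw-material inventory surcharge → the customs clearance shortage → the overseas inventory shutdown → the component forecast bottleneck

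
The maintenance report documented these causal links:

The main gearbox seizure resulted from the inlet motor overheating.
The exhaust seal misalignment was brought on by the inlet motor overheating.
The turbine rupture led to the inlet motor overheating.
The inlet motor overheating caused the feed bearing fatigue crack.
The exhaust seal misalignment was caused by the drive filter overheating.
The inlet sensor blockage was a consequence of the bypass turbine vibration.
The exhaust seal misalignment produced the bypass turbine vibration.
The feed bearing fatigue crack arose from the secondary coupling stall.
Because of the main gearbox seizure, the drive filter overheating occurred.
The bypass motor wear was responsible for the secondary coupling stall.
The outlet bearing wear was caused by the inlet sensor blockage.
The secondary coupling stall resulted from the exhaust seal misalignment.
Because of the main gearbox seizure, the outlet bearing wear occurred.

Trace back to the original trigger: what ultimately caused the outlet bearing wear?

Tracing upstream from the outlet bearing wear: the outlet bearing wear ← the main gearbox seizure ← the inlet motor overheating ← the turbine rupture.
The turbine rupture has no stated cause, so it is the root.

the turbine rupture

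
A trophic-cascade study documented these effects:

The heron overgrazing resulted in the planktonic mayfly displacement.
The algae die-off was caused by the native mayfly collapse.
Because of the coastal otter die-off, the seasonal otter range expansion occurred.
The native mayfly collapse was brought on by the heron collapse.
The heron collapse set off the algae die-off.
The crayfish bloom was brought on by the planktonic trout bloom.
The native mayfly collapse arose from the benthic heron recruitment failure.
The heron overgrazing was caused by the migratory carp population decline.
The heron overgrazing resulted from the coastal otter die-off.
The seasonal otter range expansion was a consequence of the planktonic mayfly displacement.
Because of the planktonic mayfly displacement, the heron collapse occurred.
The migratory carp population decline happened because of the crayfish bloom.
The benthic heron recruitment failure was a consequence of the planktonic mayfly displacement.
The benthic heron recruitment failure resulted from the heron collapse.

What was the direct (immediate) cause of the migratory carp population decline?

the crayfish bloom

Upstream contributors include the planktonic trout bloom, but only the crayfish bloom feeds directly into the migratory carp population decline.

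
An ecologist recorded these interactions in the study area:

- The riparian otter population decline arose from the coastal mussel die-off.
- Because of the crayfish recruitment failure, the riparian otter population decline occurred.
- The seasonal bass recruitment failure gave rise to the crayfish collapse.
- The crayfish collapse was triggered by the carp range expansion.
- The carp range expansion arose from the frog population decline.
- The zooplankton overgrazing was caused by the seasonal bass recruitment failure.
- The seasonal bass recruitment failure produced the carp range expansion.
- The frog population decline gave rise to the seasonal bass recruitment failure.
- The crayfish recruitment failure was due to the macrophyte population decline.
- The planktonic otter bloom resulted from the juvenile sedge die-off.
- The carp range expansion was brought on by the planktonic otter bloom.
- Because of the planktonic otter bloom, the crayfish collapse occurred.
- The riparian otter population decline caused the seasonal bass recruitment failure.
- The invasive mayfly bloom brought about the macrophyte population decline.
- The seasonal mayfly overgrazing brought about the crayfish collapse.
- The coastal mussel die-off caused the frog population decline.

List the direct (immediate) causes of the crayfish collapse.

Upstream contributors include the invasive mayfly bloom, the macrophyte population decline, the crayfish recruitment failure, the juvenile sedge die-off, the coastal mussel die-off, the frog population decline, the riparian otter population decline, but only the carp range expansion, the planktonic otter bloom, the seasonal bass recruitment failure, the seasonal mayfly overgrazing feed directly into the crayfish collapse.

the carp range expansion, the planktonic otter bloom, the seasonal bass recruitment failure, the seasonal mayfly overgrazing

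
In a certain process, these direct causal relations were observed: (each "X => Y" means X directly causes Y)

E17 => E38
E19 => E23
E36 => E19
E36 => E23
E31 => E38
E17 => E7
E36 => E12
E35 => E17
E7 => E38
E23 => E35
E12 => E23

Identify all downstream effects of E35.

Direct effects: E17.
2 steps out: E7, E38.
Not reachable from it: E36, E19, E12, E23, E31.

E17, E38, E7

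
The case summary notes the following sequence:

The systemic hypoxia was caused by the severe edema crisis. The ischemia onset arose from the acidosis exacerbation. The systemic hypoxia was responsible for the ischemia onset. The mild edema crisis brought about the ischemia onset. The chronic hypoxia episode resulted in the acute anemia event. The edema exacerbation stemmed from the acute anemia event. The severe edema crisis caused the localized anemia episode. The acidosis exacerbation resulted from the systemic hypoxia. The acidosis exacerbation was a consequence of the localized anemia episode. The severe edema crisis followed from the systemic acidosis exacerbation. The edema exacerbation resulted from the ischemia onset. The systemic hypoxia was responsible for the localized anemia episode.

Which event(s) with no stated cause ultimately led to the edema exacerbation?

Tracing upstream from the edema exacerbation: the edema exacerbation ← the acute anemia event ← the chronic hypoxia episode.
A separate upstream branch: the edema exacerbation ← the ischemia onset ← the systemic hypoxia ← the severe edema crisis ← the systemic acidosis exacerbation.
A separate upstream branch: the edema exacerbation ← the ischemia onset ← the mild edema crisis.
Each of those chain origins has no stated cause.

the chronic hypoxia episode, the mild edema crisis, the systemic acidosis exacerbation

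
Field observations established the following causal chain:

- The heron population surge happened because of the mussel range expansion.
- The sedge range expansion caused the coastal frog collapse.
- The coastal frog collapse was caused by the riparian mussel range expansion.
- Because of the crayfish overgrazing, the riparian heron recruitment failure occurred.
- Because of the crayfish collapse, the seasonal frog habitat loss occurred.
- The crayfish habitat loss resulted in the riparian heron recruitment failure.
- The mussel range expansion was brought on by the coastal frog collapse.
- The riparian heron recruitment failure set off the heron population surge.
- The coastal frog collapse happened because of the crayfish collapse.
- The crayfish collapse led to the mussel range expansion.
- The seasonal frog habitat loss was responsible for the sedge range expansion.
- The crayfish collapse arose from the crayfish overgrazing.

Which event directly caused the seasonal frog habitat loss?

the crayfish collapse

Upstream contributors include the crayfish overgrazing, but only the crayfish collapse feeds directly into the seasonal frog habitat loss.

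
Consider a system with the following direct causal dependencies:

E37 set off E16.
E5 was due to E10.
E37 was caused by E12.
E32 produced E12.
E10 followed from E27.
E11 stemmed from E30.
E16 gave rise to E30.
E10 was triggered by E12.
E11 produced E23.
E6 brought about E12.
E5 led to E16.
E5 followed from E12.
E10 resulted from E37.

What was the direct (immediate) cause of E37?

Upstream contributors include E6, E32, but only E12 feeds directly into E37.

E12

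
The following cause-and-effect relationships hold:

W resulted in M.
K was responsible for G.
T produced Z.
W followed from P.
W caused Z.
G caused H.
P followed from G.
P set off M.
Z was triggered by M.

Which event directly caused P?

G

Upstream contributors include K, but only G feeds directly into P.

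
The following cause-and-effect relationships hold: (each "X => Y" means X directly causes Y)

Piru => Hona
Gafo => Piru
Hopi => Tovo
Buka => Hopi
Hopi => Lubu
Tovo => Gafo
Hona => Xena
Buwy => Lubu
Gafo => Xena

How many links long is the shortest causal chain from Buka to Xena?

4

Shortest chain: Buka → Hopi → Tovo → Gafo → Xena.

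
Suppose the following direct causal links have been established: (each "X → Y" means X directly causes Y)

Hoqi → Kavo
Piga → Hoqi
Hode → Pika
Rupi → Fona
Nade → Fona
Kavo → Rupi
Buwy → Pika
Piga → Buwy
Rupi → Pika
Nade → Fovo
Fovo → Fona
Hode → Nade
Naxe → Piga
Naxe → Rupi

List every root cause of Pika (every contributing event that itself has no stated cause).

Hode, Naxe

Tracing upstream from Pika: Pika ← Rupi ← Naxe.
A separate upstream branch: Pika ← Hode.
Each of those chain origins has no stated cause.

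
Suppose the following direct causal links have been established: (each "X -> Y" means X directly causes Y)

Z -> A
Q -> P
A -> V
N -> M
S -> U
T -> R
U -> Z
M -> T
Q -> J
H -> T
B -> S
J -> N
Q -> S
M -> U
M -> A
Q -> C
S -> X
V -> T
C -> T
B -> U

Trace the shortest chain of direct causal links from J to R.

J → N
N → M
M → T
T → R
Length: 4 steps.

J → N → M → T → R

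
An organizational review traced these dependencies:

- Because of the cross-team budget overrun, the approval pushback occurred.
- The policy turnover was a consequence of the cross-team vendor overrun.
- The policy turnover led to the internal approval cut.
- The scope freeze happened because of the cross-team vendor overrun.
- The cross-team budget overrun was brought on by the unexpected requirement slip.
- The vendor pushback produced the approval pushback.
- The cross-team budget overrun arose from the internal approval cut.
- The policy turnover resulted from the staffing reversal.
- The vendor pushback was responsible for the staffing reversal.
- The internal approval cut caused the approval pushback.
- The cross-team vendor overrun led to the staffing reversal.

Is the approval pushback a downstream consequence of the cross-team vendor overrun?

Yes

There is a causal chain: the cross-team vendor overrun → the policy turnover → the internal approval cut → the approval pushback.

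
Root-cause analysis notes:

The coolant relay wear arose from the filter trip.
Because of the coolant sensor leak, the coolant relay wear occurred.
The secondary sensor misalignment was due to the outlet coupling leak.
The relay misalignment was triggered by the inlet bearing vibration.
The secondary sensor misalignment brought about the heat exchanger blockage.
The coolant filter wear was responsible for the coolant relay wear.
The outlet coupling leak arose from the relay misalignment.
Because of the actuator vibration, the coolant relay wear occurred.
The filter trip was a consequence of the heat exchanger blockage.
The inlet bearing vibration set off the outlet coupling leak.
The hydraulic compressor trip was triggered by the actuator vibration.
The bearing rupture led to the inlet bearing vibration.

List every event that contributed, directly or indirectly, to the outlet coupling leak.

Immediate causes of the outlet coupling leak: the inlet bearing vibration, the relay misalignment.
Further upstream: the bearing rupture.

the bearing rupture, the inlet bearing vibration, the relay misalignment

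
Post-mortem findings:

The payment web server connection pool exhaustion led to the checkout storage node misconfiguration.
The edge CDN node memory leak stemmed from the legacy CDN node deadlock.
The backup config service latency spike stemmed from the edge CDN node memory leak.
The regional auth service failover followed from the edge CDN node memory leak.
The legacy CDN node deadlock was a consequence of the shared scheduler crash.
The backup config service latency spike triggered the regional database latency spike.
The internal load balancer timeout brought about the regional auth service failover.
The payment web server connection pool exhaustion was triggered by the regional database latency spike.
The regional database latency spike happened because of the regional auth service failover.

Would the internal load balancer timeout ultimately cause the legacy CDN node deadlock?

No

The internal load balancer timeout leads to the regional auth service failover, the regional database latency spike, the payment web server connection pool exhaustion, the checkout storage node misconfiguration; the legacy CDN node deadlock is not among them.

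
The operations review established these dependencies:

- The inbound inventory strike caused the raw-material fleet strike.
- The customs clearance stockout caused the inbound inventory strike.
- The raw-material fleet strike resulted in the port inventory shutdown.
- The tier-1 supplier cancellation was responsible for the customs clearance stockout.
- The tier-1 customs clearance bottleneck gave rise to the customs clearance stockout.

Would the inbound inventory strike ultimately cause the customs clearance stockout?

No

The inbound inventory strike leads to the raw-material fleet strike, the port inventory shutdown; the customs clearance stockout is not among them.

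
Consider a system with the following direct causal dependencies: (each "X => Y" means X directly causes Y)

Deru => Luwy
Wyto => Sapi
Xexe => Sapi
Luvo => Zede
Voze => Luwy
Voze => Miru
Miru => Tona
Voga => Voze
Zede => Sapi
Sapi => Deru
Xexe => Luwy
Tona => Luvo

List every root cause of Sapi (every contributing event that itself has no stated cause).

Voga, Wyto, Xexe

Tracing upstream from Sapi: Sapi ← Zede ← Luvo ← Tona ← Miru ← Voze ← Voga.
A separate upstream branch: Sapi ← Wyto.
A separate upstream branch: Sapi ← Xexe.
Each of those chain origins has no stated cause.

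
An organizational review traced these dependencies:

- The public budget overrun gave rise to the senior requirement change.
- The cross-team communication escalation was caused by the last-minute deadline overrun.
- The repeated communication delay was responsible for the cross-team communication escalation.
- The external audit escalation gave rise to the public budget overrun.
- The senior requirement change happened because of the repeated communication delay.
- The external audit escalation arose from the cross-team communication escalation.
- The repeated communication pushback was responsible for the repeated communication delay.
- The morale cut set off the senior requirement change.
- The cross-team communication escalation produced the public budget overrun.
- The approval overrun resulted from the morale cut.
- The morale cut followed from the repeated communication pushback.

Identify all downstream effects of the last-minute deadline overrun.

the cross-team communication escalation, the external audit escalation, the public budget overrun, the senior requirement change

Direct effects: the cross-team communication escalation.
2 steps out: the external audit escalation, the public budget overrun.
3 steps out: the senior requirement change.
Not reachable from it: the repeated communication pushback, the repeated communication delay, the morale cut, the approval overrun.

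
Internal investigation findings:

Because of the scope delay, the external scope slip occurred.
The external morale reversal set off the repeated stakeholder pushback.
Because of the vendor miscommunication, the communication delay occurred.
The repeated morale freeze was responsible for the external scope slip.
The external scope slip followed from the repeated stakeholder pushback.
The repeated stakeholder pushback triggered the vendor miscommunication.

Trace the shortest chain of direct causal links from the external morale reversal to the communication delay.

the external morale reversal → the repeated stakeholder pushback
the repeated stakeholder pushback → the vendor miscommunication
the vendor miscommunication → the communication delay
Length: 3 steps.

the external morale reversal → the repeated stakeholder pushback → the vendor miscommunication → the communication delay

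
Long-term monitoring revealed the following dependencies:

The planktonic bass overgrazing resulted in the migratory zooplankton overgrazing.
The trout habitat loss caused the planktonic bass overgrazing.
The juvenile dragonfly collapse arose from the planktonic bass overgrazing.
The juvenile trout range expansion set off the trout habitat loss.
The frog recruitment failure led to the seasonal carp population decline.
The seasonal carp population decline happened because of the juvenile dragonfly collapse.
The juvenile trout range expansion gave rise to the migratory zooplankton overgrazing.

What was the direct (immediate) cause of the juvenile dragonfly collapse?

the planktonic bass overgrazing

Upstream contributors include the juvenile trout range expansion, the trout habitat loss, but only the planktonic bass overgrazing feeds directly into the juvenile dragonfly collapse.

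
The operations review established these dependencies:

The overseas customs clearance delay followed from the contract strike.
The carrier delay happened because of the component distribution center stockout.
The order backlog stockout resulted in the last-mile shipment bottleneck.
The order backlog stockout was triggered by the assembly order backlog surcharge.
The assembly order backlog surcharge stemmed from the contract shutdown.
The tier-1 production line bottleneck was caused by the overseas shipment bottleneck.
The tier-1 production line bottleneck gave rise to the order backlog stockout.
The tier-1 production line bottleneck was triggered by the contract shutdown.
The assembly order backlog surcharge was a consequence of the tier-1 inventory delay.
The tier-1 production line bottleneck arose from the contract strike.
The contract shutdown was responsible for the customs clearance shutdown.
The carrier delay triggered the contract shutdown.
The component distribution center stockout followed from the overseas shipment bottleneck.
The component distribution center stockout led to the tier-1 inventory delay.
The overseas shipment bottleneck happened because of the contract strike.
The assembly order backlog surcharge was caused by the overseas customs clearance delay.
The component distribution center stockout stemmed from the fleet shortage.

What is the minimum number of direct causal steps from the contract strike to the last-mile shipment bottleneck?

Shortest chain: the contract strike → the tier-1 production line bottleneck → the order backlog stockout → the last-mile shipment bottleneck.

3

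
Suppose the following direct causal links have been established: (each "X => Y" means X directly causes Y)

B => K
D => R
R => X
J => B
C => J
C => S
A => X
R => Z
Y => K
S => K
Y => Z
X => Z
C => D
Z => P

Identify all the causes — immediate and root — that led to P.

A, C, D, R, X, Y, Z

Immediate cause of P: Z.
Further upstream: C, D, R, Y, A, X.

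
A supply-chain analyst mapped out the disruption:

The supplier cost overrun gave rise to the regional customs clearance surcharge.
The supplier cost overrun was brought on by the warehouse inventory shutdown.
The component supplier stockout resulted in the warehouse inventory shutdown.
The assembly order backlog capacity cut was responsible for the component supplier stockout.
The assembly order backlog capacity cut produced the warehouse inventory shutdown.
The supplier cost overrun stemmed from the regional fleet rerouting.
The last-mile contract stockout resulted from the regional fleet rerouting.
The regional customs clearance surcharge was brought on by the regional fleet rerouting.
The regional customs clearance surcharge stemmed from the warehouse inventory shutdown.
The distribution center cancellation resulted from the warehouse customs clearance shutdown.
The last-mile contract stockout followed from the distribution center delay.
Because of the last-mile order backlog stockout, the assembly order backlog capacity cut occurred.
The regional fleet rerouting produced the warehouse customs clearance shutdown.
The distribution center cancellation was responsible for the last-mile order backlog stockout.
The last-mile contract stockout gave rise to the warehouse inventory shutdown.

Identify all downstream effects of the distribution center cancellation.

the assembly order backlog capacity cut, the component supplier stockout, the last-mile order backlog stockout, the regional customs clearance surcharge, the supplier cost overrun, the warehouse inventory shutdown

Direct effects: the last-mile order backlog stockout.
2 steps out: the assembly order backlog capacity cut.
3 steps out: the component supplier stockout, the warehouse inventory shutdown.
4 steps out: the supplier cost overrun, the regional customs clearance surcharge.
Not reachable from it: the regional fleet rerouting, the last-mile contract stockout, the warehouse customs clearance shutdown, the distribution center delay.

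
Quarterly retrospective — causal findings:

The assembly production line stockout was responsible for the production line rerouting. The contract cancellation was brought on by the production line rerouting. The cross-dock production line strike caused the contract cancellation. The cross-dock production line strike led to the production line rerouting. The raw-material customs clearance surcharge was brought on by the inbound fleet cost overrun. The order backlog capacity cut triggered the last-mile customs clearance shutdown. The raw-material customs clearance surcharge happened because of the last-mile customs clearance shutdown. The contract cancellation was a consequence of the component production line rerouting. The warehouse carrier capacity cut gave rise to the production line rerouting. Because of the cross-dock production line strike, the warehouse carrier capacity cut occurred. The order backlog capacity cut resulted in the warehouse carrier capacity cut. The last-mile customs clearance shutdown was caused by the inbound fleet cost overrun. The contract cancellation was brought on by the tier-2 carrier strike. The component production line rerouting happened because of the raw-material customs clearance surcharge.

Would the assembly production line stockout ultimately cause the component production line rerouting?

The assembly production line stockout leads to the production line rerouting, the contract cancellation; the component production line rerouting is not among them.

No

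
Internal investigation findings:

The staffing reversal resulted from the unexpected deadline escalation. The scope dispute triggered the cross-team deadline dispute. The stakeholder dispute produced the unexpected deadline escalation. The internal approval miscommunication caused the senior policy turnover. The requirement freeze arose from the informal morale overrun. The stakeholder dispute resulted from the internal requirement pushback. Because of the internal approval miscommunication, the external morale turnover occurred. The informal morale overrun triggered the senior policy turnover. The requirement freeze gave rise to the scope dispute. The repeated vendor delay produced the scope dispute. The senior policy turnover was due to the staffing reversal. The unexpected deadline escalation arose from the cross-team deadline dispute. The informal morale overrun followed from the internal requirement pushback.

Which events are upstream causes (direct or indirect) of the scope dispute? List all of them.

Immediate causes of the scope dispute: the repeated vendor delay, the requirement freeze.
Further upstream: the internal requirement pushback, the informal morale overrun.

the informal morale overrun, the internal requirement pushback, the repeated vendor delay, the requirement freeze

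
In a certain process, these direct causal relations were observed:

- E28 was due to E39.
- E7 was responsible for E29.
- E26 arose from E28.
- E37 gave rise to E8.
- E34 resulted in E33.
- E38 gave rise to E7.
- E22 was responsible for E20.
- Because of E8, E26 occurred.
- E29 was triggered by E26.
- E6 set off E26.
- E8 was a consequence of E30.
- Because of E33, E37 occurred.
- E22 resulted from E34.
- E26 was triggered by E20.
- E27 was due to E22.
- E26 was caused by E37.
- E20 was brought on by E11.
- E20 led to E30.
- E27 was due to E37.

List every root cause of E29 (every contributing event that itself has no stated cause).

Tracing upstream from E29: E29 ← E26 ← E20 ← E22 ← E34.
A separate upstream branch: E29 ← E7 ← E38.
A separate upstream branch: E29 ← E26 ← E20 ← E11.
A separate upstream branch: E29 ← E26 ← E28 ← E39.
A separate upstream branch: E29 ← E26 ← E6.
Each of those chain origins has no stated cause.

E11, E34, E38, E39, E6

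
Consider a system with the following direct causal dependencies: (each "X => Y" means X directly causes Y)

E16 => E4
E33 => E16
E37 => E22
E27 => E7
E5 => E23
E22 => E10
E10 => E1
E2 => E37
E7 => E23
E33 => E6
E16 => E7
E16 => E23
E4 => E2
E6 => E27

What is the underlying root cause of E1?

Tracing upstream from E1: E1 ← E10 ← E22 ← E37 ← E2 ← E4 ← E16 ← E33.
E33 has no stated cause, so it is the root.

E33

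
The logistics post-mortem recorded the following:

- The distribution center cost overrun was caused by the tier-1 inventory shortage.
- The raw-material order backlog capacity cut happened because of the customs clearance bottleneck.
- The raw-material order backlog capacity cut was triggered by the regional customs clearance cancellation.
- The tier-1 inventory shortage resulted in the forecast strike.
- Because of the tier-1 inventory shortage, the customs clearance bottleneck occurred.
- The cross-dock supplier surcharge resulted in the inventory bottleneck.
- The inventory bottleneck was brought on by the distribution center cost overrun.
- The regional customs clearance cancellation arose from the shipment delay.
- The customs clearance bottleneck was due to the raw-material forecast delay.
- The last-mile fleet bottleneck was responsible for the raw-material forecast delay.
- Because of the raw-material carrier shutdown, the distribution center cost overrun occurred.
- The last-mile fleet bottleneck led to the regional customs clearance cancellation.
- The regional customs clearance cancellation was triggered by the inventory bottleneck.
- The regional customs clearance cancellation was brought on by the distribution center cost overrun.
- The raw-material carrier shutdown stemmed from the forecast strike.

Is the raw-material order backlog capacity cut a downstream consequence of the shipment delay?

Yes

There is a causal chain: the shipment delay → the regional customs clearance cancellation → the raw-material order backlog capacity cut.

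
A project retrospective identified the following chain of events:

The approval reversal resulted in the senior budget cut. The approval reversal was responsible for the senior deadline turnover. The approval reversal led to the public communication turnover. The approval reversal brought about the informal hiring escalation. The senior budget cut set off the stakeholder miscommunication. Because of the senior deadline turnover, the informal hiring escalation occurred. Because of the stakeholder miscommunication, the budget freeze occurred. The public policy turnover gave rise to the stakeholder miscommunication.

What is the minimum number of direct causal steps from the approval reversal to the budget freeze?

Shortest chain: the approval reversal → the senior budget cut → the stakeholder miscommunication → the budget freeze.

3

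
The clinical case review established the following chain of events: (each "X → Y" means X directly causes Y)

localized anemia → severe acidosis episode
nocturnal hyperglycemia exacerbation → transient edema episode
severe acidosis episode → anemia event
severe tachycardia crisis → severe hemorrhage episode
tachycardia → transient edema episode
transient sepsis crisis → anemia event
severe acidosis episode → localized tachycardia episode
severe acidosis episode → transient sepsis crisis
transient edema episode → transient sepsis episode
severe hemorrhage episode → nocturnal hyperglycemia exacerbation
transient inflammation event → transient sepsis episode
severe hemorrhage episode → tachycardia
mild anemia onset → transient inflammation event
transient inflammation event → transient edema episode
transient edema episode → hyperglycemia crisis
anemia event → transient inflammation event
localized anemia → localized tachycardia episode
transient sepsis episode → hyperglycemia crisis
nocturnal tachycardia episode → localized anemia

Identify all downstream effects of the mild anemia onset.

Direct effects: the transient inflammation event.
2 steps out: the transient edema episode, the transient sepsis episode.
3 steps out: the hyperglycemia crisis.
Not reachable from it: the nocturnal tachycardia episode, the severe tachycardia crisis, the localized anemia, the severe acidosis episode, the transient sepsis crisis, the anemia event, the localized tachycardia episode, the severe hemorrhage episode, the tachycardia, the nocturnal hyperglycemia exacerbation.

the hyperglycemia crisis, the transient edema episode, the transient inflammation event, the transient sepsis episode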